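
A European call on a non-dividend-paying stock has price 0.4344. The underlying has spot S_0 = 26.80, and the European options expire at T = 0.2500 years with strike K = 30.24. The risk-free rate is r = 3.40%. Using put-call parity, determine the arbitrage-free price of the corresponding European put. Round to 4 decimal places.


Answer: Put price = 3.6184

Derivation:
Put-call parity: C - P = S_0 * exp(-qT) - K * exp(-rT).
S_0 * exp(-qT) = 26.8000 * 1.00000000 = 26.80000000
K * exp(-rT) = 30.2400 * 0.99153602 = 29.98404933
P = C - S*exp(-qT) + K*exp(-rT)
P = 0.4344 - 26.80000000 + 29.98404933 = 3.6184


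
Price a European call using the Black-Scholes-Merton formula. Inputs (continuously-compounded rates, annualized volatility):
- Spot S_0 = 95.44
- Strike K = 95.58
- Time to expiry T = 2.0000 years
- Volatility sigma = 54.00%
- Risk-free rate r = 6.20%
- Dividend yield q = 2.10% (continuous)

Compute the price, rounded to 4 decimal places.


d1 = (ln(S/K) + (r - q + 0.5*sigma^2) * T) / (sigma * sqrt(T)) = 0.48729371
d2 = d1 - sigma * sqrt(T) = -0.27638161
exp(-rT) = 0.88337984; exp(-qT) = 0.95886978
C = S_0 * exp(-qT) * N(d1) - K * exp(-rT) * N(d2)
N(d1) = 0.68697490; N(d2) = 0.39112749
C = 95.4400 * 0.95886978 * 0.68697490 - 95.5800 * 0.88337984 * 0.39112749 = 29.8439

Answer: Price = 29.8439


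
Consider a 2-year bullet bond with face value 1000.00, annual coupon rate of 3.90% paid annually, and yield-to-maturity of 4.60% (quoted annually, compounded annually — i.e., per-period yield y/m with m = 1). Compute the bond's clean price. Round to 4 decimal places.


Answer: Price = 986.9100

Derivation:
Coupon per period c = face * coupon_rate / m = 39.000000
Periods per year m = 1; per-period yield y/m = 0.046000
Number of cashflows N = 2
Cashflows (t years, CF_t, discount factor 1/(1+y/m)^(m*t), PV):
  t = 1.0000: CF_t = 39.000000, DF = 0.956023, PV = 37.284895
  t = 2.0000: CF_t = 1039.000000, DF = 0.913980, PV = 949.625085
Price P = sum_t PV_t = 986.909980


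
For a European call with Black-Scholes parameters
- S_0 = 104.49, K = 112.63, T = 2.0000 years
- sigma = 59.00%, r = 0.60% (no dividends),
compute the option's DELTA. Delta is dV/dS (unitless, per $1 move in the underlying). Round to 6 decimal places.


Answer: Delta = 0.633700

Derivation:
d1 = 0.3416683194; d2 = -0.4927176824
phi(d1) = 0.3763231160; exp(-qT) = 1.0000000000; exp(-rT) = 0.9880717129
N(d1) = 0.6336997419
Delta = exp(-qT) * N(d1) = 1.0000000000 * 0.6336997419 = 0.633700


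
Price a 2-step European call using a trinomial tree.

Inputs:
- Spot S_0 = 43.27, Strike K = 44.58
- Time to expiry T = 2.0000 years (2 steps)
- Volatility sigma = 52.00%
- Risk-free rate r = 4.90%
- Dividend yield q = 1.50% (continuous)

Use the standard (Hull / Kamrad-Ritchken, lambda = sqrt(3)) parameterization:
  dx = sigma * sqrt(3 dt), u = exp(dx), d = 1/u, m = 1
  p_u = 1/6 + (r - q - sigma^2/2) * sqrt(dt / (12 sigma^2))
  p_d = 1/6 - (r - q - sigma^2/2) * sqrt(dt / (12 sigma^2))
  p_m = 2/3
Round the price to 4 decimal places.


dt = T/N = 1.000000; dx = sigma*sqrt(3*dt) = 0.900666
u = exp(dx) = 2.461243; d = 1/u = 0.406299
p_u = 0.110486, p_m = 0.666667, p_d = 0.222847
Discount per step: exp(-r*dt) = 0.952181
Stock lattice S(k, j) with j the centered position index:
  k=0: S(0,+0) = 43.2700
  k=1: S(1,-1) = 17.5805; S(1,+0) = 43.2700; S(1,+1) = 106.4980
  k=2: S(2,-2) = 7.1430; S(2,-1) = 17.5805; S(2,+0) = 43.2700; S(2,+1) = 106.4980; S(2,+2) = 262.1174
Terminal payoffs V(N, j) = max(S_T - K, 0):
  V(2,-2) = 0.000000; V(2,-1) = 0.000000; V(2,+0) = 0.000000; V(2,+1) = 61.917975; V(2,+2) = 217.537374
Backward induction: V(k, j) = exp(-r*dt) * [p_u * V(k+1, j+1) + p_m * V(k+1, j) + p_d * V(k+1, j-1)]
  V(1,-1) = exp(-r*dt) * [p_u*0.000000 + p_m*0.000000 + p_d*0.000000] = 0.000000
  V(1,+0) = exp(-r*dt) * [p_u*61.917975 + p_m*0.000000 + p_d*0.000000] = 6.513940
  V(1,+1) = exp(-r*dt) * [p_u*217.537374 + p_m*61.917975 + p_d*0.000000] = 62.190277
  V(0,+0) = exp(-r*dt) * [p_u*62.190277 + p_m*6.513940 + p_d*0.000000] = 10.677554

Answer: Price = V(0,0) = 10.6776


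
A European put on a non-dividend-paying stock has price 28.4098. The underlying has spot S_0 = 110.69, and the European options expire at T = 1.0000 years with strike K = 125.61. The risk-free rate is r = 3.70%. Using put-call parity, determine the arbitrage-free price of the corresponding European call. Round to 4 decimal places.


Put-call parity: C - P = S_0 * exp(-qT) - K * exp(-rT).
S_0 * exp(-qT) = 110.6900 * 1.00000000 = 110.69000000
K * exp(-rT) = 125.6100 * 0.96367614 = 121.04735936
C = P + S*exp(-qT) - K*exp(-rT)
C = 28.4098 + 110.69000000 - 121.04735936 = 18.0524

Answer: Call price = 18.0524


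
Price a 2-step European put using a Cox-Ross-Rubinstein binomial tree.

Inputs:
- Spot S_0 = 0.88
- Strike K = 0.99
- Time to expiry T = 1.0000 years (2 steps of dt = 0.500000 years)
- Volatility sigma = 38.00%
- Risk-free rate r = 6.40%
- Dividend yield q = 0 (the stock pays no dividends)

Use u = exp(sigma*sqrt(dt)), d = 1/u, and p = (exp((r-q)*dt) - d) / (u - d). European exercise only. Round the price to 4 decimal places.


dt = T/N = 0.500000
u = exp(sigma*sqrt(dt)) = 1.308263; d = 1/u = 0.764372
p = (exp((r-q)*dt) - d) / (u - d) = 0.493013
Discount per step: exp(-r*dt) = 0.968507
Stock lattice S(k, i) with i counting down-moves:
  k=0: S(0,0) = 0.8800
  k=1: S(1,0) = 1.1513; S(1,1) = 0.6726
  k=2: S(2,0) = 1.5062; S(2,1) = 0.8800; S(2,2) = 0.5142
Terminal payoffs V(N, i) = max(K - S_T, 0):
  V(2,0) = 0.000000; V(2,1) = 0.110000; V(2,2) = 0.475847
Backward induction: V(k, i) = exp(-r*dt) * [p * V(k+1, i) + (1-p) * V(k+1, i+1)].
  V(1,0) = exp(-r*dt) * [p*0.000000 + (1-p)*0.110000] = 0.054012
  V(1,1) = exp(-r*dt) * [p*0.110000 + (1-p)*0.475847] = 0.286174
  V(0,0) = exp(-r*dt) * [p*0.054012 + (1-p)*0.286174] = 0.166307

Answer: Price = V(0,0) = 0.1663


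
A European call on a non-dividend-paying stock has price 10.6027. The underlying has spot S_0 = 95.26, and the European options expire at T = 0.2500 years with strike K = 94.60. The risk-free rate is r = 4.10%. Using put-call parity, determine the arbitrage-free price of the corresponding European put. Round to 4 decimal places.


Put-call parity: C - P = S_0 * exp(-qT) - K * exp(-rT).
S_0 * exp(-qT) = 95.2600 * 1.00000000 = 95.26000000
K * exp(-rT) = 94.6000 * 0.98980235 = 93.63530252
P = C - S*exp(-qT) + K*exp(-rT)
P = 10.6027 - 95.26000000 + 93.63530252 = 8.9780

Answer: Put price = 8.9780


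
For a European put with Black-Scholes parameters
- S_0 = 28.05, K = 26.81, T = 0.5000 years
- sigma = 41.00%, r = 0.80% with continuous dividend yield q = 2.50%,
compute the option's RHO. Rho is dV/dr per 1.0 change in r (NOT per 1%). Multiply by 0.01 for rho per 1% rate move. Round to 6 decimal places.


d1 = 0.2715934360; d2 = -0.0183203443
phi(d1) = 0.3844967162; exp(-qT) = 0.9875778005; exp(-rT) = 0.9960079893
N(-d2) = 0.5073083511
Rho = -K*T*exp(-rT)*N(-d2) = -26.8100 * 0.5000 * 0.9960079893 * 0.5073083511 = -6.773321

Answer: Rho = -6.773321


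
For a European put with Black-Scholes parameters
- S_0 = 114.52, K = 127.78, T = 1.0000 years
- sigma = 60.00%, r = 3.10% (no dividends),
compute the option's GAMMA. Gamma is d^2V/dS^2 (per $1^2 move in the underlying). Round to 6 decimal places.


Answer: Gamma = 0.005724

Derivation:
d1 = 0.1690657418; d2 = -0.4309342582
phi(d1) = 0.3932813005; exp(-qT) = 1.0000000000; exp(-rT) = 0.9694755731
Gamma = exp(-qT) * phi(d1) / (S * sigma * sqrt(T)) = 1.0000000000 * 0.3932813005 / (114.5200 * 0.6000 * 1.0000000000) = 0.005724


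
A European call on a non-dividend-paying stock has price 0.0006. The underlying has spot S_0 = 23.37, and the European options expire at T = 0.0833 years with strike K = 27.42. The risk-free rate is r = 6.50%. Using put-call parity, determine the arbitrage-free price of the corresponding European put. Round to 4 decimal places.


Answer: Put price = 3.9025

Derivation:
Put-call parity: C - P = S_0 * exp(-qT) - K * exp(-rT).
S_0 * exp(-qT) = 23.3700 * 1.00000000 = 23.37000000
K * exp(-rT) = 27.4200 * 0.99460013 = 27.27193562
P = C - S*exp(-qT) + K*exp(-rT)
P = 0.0006 - 23.37000000 + 27.27193562 = 3.9025


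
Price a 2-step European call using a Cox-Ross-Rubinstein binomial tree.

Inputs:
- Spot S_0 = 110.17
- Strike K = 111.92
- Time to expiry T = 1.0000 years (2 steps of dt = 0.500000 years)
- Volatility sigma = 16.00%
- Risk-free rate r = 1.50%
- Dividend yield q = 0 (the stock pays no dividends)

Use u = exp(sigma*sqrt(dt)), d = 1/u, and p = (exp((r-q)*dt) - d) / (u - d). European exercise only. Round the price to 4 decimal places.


dt = T/N = 0.500000
u = exp(sigma*sqrt(dt)) = 1.119785; d = 1/u = 0.893028
p = (exp((r-q)*dt) - d) / (u - d) = 0.504945
Discount per step: exp(-r*dt) = 0.992528
Stock lattice S(k, i) with i counting down-moves:
  k=0: S(0,0) = 110.1700
  k=1: S(1,0) = 123.3668; S(1,1) = 98.3849
  k=2: S(2,0) = 138.1443; S(2,1) = 110.1700; S(2,2) = 87.8605
Terminal payoffs V(N, i) = max(S_T - K, 0):
  V(2,0) = 26.224301; V(2,1) = 0.000000; V(2,2) = 0.000000
Backward induction: V(k, i) = exp(-r*dt) * [p * V(k+1, i) + (1-p) * V(k+1, i+1)].
  V(1,0) = exp(-r*dt) * [p*26.224301 + (1-p)*0.000000] = 13.142893
  V(1,1) = exp(-r*dt) * [p*0.000000 + (1-p)*0.000000] = 0.000000
  V(0,0) = exp(-r*dt) * [p*13.142893 + (1-p)*0.000000] = 6.586854

Answer: Price = V(0,0) = 6.5869


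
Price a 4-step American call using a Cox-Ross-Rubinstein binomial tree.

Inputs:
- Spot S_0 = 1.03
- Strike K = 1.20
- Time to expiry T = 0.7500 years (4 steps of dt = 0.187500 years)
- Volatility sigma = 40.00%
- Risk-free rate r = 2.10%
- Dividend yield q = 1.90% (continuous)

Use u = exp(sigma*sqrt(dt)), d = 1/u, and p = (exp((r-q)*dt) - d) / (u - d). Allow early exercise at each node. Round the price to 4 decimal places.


dt = T/N = 0.187500
u = exp(sigma*sqrt(dt)) = 1.189110; d = 1/u = 0.840965
p = (exp((r-q)*dt) - d) / (u - d) = 0.457884
Discount per step: exp(-r*dt) = 0.996070
Stock lattice S(k, i) with i counting down-moves:
  k=0: S(0,0) = 1.0300
  k=1: S(1,0) = 1.2248; S(1,1) = 0.8662
  k=2: S(2,0) = 1.4564; S(2,1) = 1.0300; S(2,2) = 0.7284
  k=3: S(3,0) = 1.7318; S(3,1) = 1.2248; S(3,2) = 0.8662; S(3,3) = 0.6126
  k=4: S(4,0) = 2.0593; S(4,1) = 1.4564; S(4,2) = 1.0300; S(4,3) = 0.7284; S(4,4) = 0.5152
Terminal payoffs V(N, i) = max(S_T - K, 0):
  V(4,0) = 0.859327; V(4,1) = 0.256402; V(4,2) = 0.000000; V(4,3) = 0.000000; V(4,4) = 0.000000
Backward induction: V(k, i) = exp(-r*dt) * [p * V(k+1, i) + (1-p) * V(k+1, i+1)]; then take max(V_cont, immediate exercise) for American.
  V(3,0) = exp(-r*dt) * [p*0.859327 + (1-p)*0.256402] = 0.530379; exercise = 0.531822; V(3,0) = max -> 0.531822
  V(3,1) = exp(-r*dt) * [p*0.256402 + (1-p)*0.000000] = 0.116941; exercise = 0.024783; V(3,1) = max -> 0.116941
  V(3,2) = exp(-r*dt) * [p*0.000000 + (1-p)*0.000000] = 0.000000; exercise = 0.000000; V(3,2) = max -> 0.000000
  V(3,3) = exp(-r*dt) * [p*0.000000 + (1-p)*0.000000] = 0.000000; exercise = 0.000000; V(3,3) = max -> 0.000000
  V(2,0) = exp(-r*dt) * [p*0.531822 + (1-p)*0.116941] = 0.305702; exercise = 0.256402; V(2,0) = max -> 0.305702
  V(2,1) = exp(-r*dt) * [p*0.116941 + (1-p)*0.000000] = 0.053335; exercise = 0.000000; V(2,1) = max -> 0.053335
  V(2,2) = exp(-r*dt) * [p*0.000000 + (1-p)*0.000000] = 0.000000; exercise = 0.000000; V(2,2) = max -> 0.000000
  V(1,0) = exp(-r*dt) * [p*0.305702 + (1-p)*0.053335] = 0.168226; exercise = 0.024783; V(1,0) = max -> 0.168226
  V(1,1) = exp(-r*dt) * [p*0.053335 + (1-p)*0.000000] = 0.024325; exercise = 0.000000; V(1,1) = max -> 0.024325
  V(0,0) = exp(-r*dt) * [p*0.168226 + (1-p)*0.024325] = 0.089861; exercise = 0.000000; V(0,0) = max -> 0.089861

Answer: Price = V(0,0) = 0.0899


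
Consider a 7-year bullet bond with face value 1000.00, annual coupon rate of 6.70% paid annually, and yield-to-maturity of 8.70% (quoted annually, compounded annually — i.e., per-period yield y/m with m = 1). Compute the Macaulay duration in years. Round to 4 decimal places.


Answer: Macaulay duration = 5.7366 years

Derivation:
Coupon per period c = face * coupon_rate / m = 67.000000
Periods per year m = 1; per-period yield y/m = 0.087000
Number of cashflows N = 7
Cashflows (t years, CF_t, discount factor 1/(1+y/m)^(m*t), PV):
  t = 1.0000: CF_t = 67.000000, DF = 0.919963, PV = 61.637534
  t = 2.0000: CF_t = 67.000000, DF = 0.846332, PV = 56.704264
  t = 3.0000: CF_t = 67.000000, DF = 0.778595, PV = 52.165836
  t = 4.0000: CF_t = 67.000000, DF = 0.716278, PV = 47.990649
  t = 5.0000: CF_t = 67.000000, DF = 0.658950, PV = 44.149631
  t = 6.0000: CF_t = 67.000000, DF = 0.606209, PV = 40.616036
  t = 7.0000: CF_t = 1067.000000, DF = 0.557690, PV = 595.055688
Price P = sum_t PV_t = 898.319639
Macaulay numerator sum_t t * PV_t:
  t * PV_t at t = 1.0000: 61.637534
  t * PV_t at t = 2.0000: 113.408527
  t * PV_t at t = 3.0000: 156.497508
  t * PV_t at t = 4.0000: 191.962597
  t * PV_t at t = 5.0000: 220.748157
  t * PV_t at t = 6.0000: 243.696218
  t * PV_t at t = 7.0000: 4165.389816
Macaulay duration D = (sum_t t * PV_t) / P = 5153.340357 / 898.319639 = 5.736644


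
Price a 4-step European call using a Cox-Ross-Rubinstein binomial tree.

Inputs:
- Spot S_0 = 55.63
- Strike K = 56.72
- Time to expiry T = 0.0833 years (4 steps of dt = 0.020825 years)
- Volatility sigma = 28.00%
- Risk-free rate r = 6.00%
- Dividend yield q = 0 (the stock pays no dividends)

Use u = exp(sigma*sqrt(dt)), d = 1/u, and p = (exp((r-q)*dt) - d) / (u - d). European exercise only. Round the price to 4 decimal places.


Answer: Price = V(0,0) = 1.4754

Derivation:
dt = T/N = 0.020825
u = exp(sigma*sqrt(dt)) = 1.041234; d = 1/u = 0.960399
p = (exp((r-q)*dt) - d) / (u - d) = 0.505367
Discount per step: exp(-r*dt) = 0.998751
Stock lattice S(k, i) with i counting down-moves:
  k=0: S(0,0) = 55.6300
  k=1: S(1,0) = 57.9238; S(1,1) = 53.4270
  k=2: S(2,0) = 60.3123; S(2,1) = 55.6300; S(2,2) = 51.3112
  k=3: S(3,0) = 62.7992; S(3,1) = 57.9238; S(3,2) = 53.4270; S(3,3) = 49.2793
  k=4: S(4,0) = 65.3886; S(4,1) = 60.3123; S(4,2) = 55.6300; S(4,3) = 51.3112; S(4,4) = 47.3278
Terminal payoffs V(N, i) = max(S_T - K, 0):
  V(4,0) = 8.668628; V(4,1) = 3.592266; V(4,2) = 0.000000; V(4,3) = 0.000000; V(4,4) = 0.000000
Backward induction: V(k, i) = exp(-r*dt) * [p * V(k+1, i) + (1-p) * V(k+1, i+1)].
  V(3,0) = exp(-r*dt) * [p*8.668628 + (1-p)*3.592266] = 6.150002
  V(3,1) = exp(-r*dt) * [p*3.592266 + (1-p)*0.000000] = 1.813145
  V(3,2) = exp(-r*dt) * [p*0.000000 + (1-p)*0.000000] = 0.000000
  V(3,3) = exp(-r*dt) * [p*0.000000 + (1-p)*0.000000] = 0.000000
  V(2,0) = exp(-r*dt) * [p*6.150002 + (1-p)*1.813145] = 3.999848
  V(2,1) = exp(-r*dt) * [p*1.813145 + (1-p)*0.000000] = 0.915159
  V(2,2) = exp(-r*dt) * [p*0.000000 + (1-p)*0.000000] = 0.000000
  V(1,0) = exp(-r*dt) * [p*3.999848 + (1-p)*0.915159] = 2.470969
  V(1,1) = exp(-r*dt) * [p*0.915159 + (1-p)*0.000000] = 0.461914
  V(0,0) = exp(-r*dt) * [p*2.470969 + (1-p)*0.461914] = 1.475379


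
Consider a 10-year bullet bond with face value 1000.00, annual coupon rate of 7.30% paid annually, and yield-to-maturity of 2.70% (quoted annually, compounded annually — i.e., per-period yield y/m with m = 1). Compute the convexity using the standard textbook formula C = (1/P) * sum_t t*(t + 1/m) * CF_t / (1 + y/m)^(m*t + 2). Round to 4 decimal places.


Coupon per period c = face * coupon_rate / m = 73.000000
Periods per year m = 1; per-period yield y/m = 0.027000
Number of cashflows N = 10
Cashflows (t years, CF_t, discount factor 1/(1+y/m)^(m*t), PV):
  t = 1.0000: CF_t = 73.000000, DF = 0.973710, PV = 71.080818
  t = 2.0000: CF_t = 73.000000, DF = 0.948111, PV = 69.212091
  t = 3.0000: CF_t = 73.000000, DF = 0.923185, PV = 67.392494
  t = 4.0000: CF_t = 73.000000, DF = 0.898914, PV = 65.620734
  t = 5.0000: CF_t = 73.000000, DF = 0.875282, PV = 63.895554
  t = 6.0000: CF_t = 73.000000, DF = 0.852270, PV = 62.215730
  t = 7.0000: CF_t = 73.000000, DF = 0.829864, PV = 60.580068
  t = 8.0000: CF_t = 73.000000, DF = 0.808047, PV = 58.987408
  t = 9.0000: CF_t = 73.000000, DF = 0.786803, PV = 57.436619
  t = 10.0000: CF_t = 1073.000000, DF = 0.766118, PV = 822.044421
Price P = sum_t PV_t = 1398.465937
Convexity numerator sum_t t*(t + 1/m) * CF_t / (1+y/m)^(m*t + 2):
  t = 1.0000: term = 134.784988
  t = 2.0000: term = 393.724406
  t = 3.0000: term = 766.746652
  t = 4.0000: term = 1244.314592
  t = 5.0000: term = 1817.402034
  t = 6.0000: term = 2477.471127
  t = 7.0000: term = 3216.450667
  t = 8.0000: term = 4026.715260
  t = 9.0000: term = 4901.065312
  t = 10.0000: term = 85732.815024
Convexity = (1/P) * sum = 104711.490062 / 1398.465937 = 74.875968

Answer: Convexity = 74.8760


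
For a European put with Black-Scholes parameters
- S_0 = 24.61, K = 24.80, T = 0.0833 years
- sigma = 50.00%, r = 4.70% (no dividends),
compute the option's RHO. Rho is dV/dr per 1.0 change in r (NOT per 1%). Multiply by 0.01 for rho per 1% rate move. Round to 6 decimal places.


Answer: Rho = -1.109467

Derivation:
d1 = 0.0459903760; d2 = -0.0983183209
phi(d1) = 0.3985205991; exp(-qT) = 1.0000000000; exp(-rT) = 0.9960925540
N(-d2) = 0.5391602346
Rho = -K*T*exp(-rT)*N(-d2) = -24.8000 * 0.0833 * 0.9960925540 * 0.5391602346 = -1.109467


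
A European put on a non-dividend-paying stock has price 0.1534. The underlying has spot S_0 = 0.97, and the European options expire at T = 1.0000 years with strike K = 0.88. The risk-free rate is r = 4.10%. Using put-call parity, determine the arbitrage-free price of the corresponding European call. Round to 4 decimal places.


Answer: Call price = 0.2788

Derivation:
Put-call parity: C - P = S_0 * exp(-qT) - K * exp(-rT).
S_0 * exp(-qT) = 0.9700 * 1.00000000 = 0.97000000
K * exp(-rT) = 0.8800 * 0.95982913 = 0.84464963
C = P + S*exp(-qT) - K*exp(-rT)
C = 0.1534 + 0.97000000 - 0.84464963 = 0.2788


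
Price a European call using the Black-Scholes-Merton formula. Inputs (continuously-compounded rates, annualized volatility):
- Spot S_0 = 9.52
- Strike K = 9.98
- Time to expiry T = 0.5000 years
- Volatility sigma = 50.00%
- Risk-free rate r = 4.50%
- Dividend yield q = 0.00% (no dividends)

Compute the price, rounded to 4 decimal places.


Answer: Price = 1.2368

Derivation:
d1 = (ln(S/K) + (r - q + 0.5*sigma^2) * T) / (sigma * sqrt(T)) = 0.10694780
d2 = d1 - sigma * sqrt(T) = -0.24660559
exp(-rT) = 0.97775124; exp(-qT) = 1.00000000
C = S_0 * exp(-qT) * N(d1) - K * exp(-rT) * N(d2)
N(d1) = 0.54258481; N(d2) = 0.40260674
C = 9.5200 * 1.00000000 * 0.54258481 - 9.9800 * 0.97775124 * 0.40260674 = 1.2368


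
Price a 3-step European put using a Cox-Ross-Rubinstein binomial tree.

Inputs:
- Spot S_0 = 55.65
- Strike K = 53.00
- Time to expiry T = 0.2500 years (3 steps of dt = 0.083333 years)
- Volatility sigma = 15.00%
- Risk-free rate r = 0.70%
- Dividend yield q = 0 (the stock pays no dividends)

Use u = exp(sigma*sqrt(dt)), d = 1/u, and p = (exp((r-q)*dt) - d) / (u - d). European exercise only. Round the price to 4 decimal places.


Answer: Price = V(0,0) = 0.5280

Derivation:
dt = T/N = 0.083333
u = exp(sigma*sqrt(dt)) = 1.044252; d = 1/u = 0.957623
p = (exp((r-q)*dt) - d) / (u - d) = 0.495912
Discount per step: exp(-r*dt) = 0.999417
Stock lattice S(k, i) with i counting down-moves:
  k=0: S(0,0) = 55.6500
  k=1: S(1,0) = 58.1126; S(1,1) = 53.2917
  k=2: S(2,0) = 60.6843; S(2,1) = 55.6500; S(2,2) = 51.0334
  k=3: S(3,0) = 63.3697; S(3,1) = 58.1126; S(3,2) = 53.2917; S(3,3) = 48.8707
Terminal payoffs V(N, i) = max(K - S_T, 0):
  V(3,0) = 0.000000; V(3,1) = 0.000000; V(3,2) = 0.000000; V(3,3) = 4.129289
Backward induction: V(k, i) = exp(-r*dt) * [p * V(k+1, i) + (1-p) * V(k+1, i+1)].
  V(2,0) = exp(-r*dt) * [p*0.000000 + (1-p)*0.000000] = 0.000000
  V(2,1) = exp(-r*dt) * [p*0.000000 + (1-p)*0.000000] = 0.000000
  V(2,2) = exp(-r*dt) * [p*0.000000 + (1-p)*4.129289] = 2.080311
  V(1,0) = exp(-r*dt) * [p*0.000000 + (1-p)*0.000000] = 0.000000
  V(1,1) = exp(-r*dt) * [p*0.000000 + (1-p)*2.080311] = 1.048048
  V(0,0) = exp(-r*dt) * [p*0.000000 + (1-p)*1.048048] = 0.528001


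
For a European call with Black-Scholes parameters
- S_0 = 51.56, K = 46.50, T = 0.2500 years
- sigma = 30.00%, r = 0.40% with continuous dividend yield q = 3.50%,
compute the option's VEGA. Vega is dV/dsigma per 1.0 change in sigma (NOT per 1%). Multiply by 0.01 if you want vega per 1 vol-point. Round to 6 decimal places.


d1 = 0.7119591032; d2 = 0.5619591032
phi(d1) = 0.3096287080; exp(-qT) = 0.9912881698; exp(-rT) = 0.9990004998
Vega = S * exp(-qT) * phi(d1) * sqrt(T) = 51.5600 * 0.9912881698 * 0.3096287080 * 0.5000000000 = 7.912688

Answer: Vega = 7.912688


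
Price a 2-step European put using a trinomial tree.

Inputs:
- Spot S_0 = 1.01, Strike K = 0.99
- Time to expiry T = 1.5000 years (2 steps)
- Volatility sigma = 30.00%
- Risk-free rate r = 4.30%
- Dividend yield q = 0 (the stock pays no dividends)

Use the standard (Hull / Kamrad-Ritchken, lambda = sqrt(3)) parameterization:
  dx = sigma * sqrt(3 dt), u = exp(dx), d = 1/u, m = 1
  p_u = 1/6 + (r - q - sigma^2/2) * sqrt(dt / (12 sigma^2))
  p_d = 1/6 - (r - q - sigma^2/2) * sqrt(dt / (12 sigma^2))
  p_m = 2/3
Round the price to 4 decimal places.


dt = T/N = 0.750000; dx = sigma*sqrt(3*dt) = 0.450000
u = exp(dx) = 1.568312; d = 1/u = 0.637628
p_u = 0.165000, p_m = 0.666667, p_d = 0.168333
Discount per step: exp(-r*dt) = 0.968264
Stock lattice S(k, j) with j the centered position index:
  k=0: S(0,+0) = 1.0100
  k=1: S(1,-1) = 0.6440; S(1,+0) = 1.0100; S(1,+1) = 1.5840
  k=2: S(2,-2) = 0.4106; S(2,-1) = 0.6440; S(2,+0) = 1.0100; S(2,+1) = 1.5840; S(2,+2) = 2.4842
Terminal payoffs V(N, j) = max(K - S_T, 0):
  V(2,-2) = 0.579365; V(2,-1) = 0.345996; V(2,+0) = 0.000000; V(2,+1) = 0.000000; V(2,+2) = 0.000000
Backward induction: V(k, j) = exp(-r*dt) * [p_u * V(k+1, j+1) + p_m * V(k+1, j) + p_d * V(k+1, j-1)]
  V(1,-1) = exp(-r*dt) * [p_u*0.000000 + p_m*0.345996 + p_d*0.579365] = 0.317775
  V(1,+0) = exp(-r*dt) * [p_u*0.000000 + p_m*0.000000 + p_d*0.345996] = 0.056394
  V(1,+1) = exp(-r*dt) * [p_u*0.000000 + p_m*0.000000 + p_d*0.000000] = 0.000000
  V(0,+0) = exp(-r*dt) * [p_u*0.000000 + p_m*0.056394 + p_d*0.317775] = 0.088198

Answer: Price = V(0,0) = 0.0882


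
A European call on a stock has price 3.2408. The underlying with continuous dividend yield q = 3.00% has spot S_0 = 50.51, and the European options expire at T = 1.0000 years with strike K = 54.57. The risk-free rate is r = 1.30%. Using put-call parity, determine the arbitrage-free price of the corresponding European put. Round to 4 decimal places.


Put-call parity: C - P = S_0 * exp(-qT) - K * exp(-rT).
S_0 * exp(-qT) = 50.5100 * 0.97044553 = 49.01720390
K * exp(-rT) = 54.5700 * 0.98708414 = 53.86518125
P = C - S*exp(-qT) + K*exp(-rT)
P = 3.2408 - 49.01720390 + 53.86518125 = 8.0888

Answer: Put price = 8.0888


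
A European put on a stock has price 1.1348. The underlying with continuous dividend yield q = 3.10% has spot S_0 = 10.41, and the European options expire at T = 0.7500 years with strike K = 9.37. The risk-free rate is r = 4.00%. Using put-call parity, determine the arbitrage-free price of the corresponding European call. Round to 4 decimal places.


Answer: Call price = 2.2125

Derivation:
Put-call parity: C - P = S_0 * exp(-qT) - K * exp(-rT).
S_0 * exp(-qT) = 10.4100 * 0.97701820 = 10.17075945
K * exp(-rT) = 9.3700 * 0.97044553 = 9.09307465
C = P + S*exp(-qT) - K*exp(-rT)
C = 1.1348 + 10.17075945 - 9.09307465 = 2.2125


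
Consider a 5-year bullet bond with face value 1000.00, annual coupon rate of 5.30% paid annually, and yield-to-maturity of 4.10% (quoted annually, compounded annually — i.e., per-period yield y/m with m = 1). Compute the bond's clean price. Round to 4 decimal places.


Answer: Price = 1053.2721

Derivation:
Coupon per period c = face * coupon_rate / m = 53.000000
Periods per year m = 1; per-period yield y/m = 0.041000
Number of cashflows N = 5
Cashflows (t years, CF_t, discount factor 1/(1+y/m)^(m*t), PV):
  t = 1.0000: CF_t = 53.000000, DF = 0.960615, PV = 50.912584
  t = 2.0000: CF_t = 53.000000, DF = 0.922781, PV = 48.907381
  t = 3.0000: CF_t = 53.000000, DF = 0.886437, PV = 46.981154
  t = 4.0000: CF_t = 53.000000, DF = 0.851524, PV = 45.130792
  t = 5.0000: CF_t = 1053.000000, DF = 0.817987, PV = 861.340213
Price P = sum_t PV_t = 1053.272125


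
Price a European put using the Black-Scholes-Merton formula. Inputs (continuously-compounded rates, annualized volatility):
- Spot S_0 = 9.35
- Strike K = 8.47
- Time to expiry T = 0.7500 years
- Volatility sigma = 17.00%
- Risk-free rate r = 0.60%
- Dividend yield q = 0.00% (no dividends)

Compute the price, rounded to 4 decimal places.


Answer: Price = 0.1859

Derivation:
d1 = (ln(S/K) + (r - q + 0.5*sigma^2) * T) / (sigma * sqrt(T)) = 0.77557387
d2 = d1 - sigma * sqrt(T) = 0.62834955
exp(-rT) = 0.99551011; exp(-qT) = 1.00000000
P = K * exp(-rT) * N(-d2) - S_0 * exp(-qT) * N(-d1)
N(-d1) = 0.21900032; N(-d2) = 0.26488749
P = 8.4700 * 0.99551011 * 0.26488749 - 9.3500 * 1.00000000 * 0.21900032 = 0.1859


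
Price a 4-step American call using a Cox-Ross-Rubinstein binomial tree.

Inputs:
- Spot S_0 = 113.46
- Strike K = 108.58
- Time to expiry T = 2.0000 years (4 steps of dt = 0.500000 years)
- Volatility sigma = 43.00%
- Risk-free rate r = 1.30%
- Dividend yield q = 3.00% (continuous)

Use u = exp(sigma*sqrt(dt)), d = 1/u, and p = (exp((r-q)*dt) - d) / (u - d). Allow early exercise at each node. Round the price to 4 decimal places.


dt = T/N = 0.500000
u = exp(sigma*sqrt(dt)) = 1.355345; d = 1/u = 0.737820
p = (exp((r-q)*dt) - d) / (u - d) = 0.410860
Discount per step: exp(-r*dt) = 0.993521
Stock lattice S(k, i) with i counting down-moves:
  k=0: S(0,0) = 113.4600
  k=1: S(1,0) = 153.7774; S(1,1) = 83.7130
  k=2: S(2,0) = 208.4214; S(2,1) = 113.4600; S(2,2) = 61.7651
  k=3: S(3,0) = 282.4829; S(3,1) = 153.7774; S(3,2) = 83.7130; S(3,3) = 45.5715
  k=4: S(4,0) = 382.8618; S(4,1) = 208.4214; S(4,2) = 113.4600; S(4,3) = 61.7651; S(4,4) = 33.6235
Terminal payoffs V(N, i) = max(S_T - K, 0):
  V(4,0) = 274.281772; V(4,1) = 99.841440; V(4,2) = 4.880000; V(4,3) = 0.000000; V(4,4) = 0.000000
Backward induction: V(k, i) = exp(-r*dt) * [p * V(k+1, i) + (1-p) * V(k+1, i+1)]; then take max(V_cont, immediate exercise) for American.
  V(3,0) = exp(-r*dt) * [p*274.281772 + (1-p)*99.841440] = 170.400782; exercise = 173.902923; V(3,0) = max -> 173.902923
  V(3,1) = exp(-r*dt) * [p*99.841440 + (1-p)*4.880000] = 43.611459; exercise = 45.197425; V(3,1) = max -> 45.197425
  V(3,2) = exp(-r*dt) * [p*4.880000 + (1-p)*0.000000] = 1.992007; exercise = 0.000000; V(3,2) = max -> 1.992007
  V(3,3) = exp(-r*dt) * [p*0.000000 + (1-p)*0.000000] = 0.000000; exercise = 0.000000; V(3,3) = max -> 0.000000
  V(2,0) = exp(-r*dt) * [p*173.902923 + (1-p)*45.197425] = 97.441930; exercise = 99.841440; V(2,0) = max -> 99.841440
  V(2,1) = exp(-r*dt) * [p*45.197425 + (1-p)*1.992007] = 19.615469; exercise = 4.880000; V(2,1) = max -> 19.615469
  V(2,2) = exp(-r*dt) * [p*1.992007 + (1-p)*0.000000] = 0.813133; exercise = 0.000000; V(2,2) = max -> 0.813133
  V(1,0) = exp(-r*dt) * [p*99.841440 + (1-p)*19.615469] = 52.236468; exercise = 45.197425; V(1,0) = max -> 52.236468
  V(1,1) = exp(-r*dt) * [p*19.615469 + (1-p)*0.813133] = 8.482942; exercise = 0.000000; V(1,1) = max -> 8.482942
  V(0,0) = exp(-r*dt) * [p*52.236468 + (1-p)*8.482942] = 26.288087; exercise = 4.880000; V(0,0) = max -> 26.288087

Answer: Price = V(0,0) = 26.2881


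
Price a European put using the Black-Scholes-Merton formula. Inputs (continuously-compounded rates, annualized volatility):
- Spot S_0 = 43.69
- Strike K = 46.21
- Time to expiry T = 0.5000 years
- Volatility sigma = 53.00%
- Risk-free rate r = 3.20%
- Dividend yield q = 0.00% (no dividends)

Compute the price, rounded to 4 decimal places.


Answer: Price = 7.5575

Derivation:
d1 = (ln(S/K) + (r - q + 0.5*sigma^2) * T) / (sigma * sqrt(T)) = 0.08044478
d2 = d1 - sigma * sqrt(T) = -0.29432181
exp(-rT) = 0.98412732; exp(-qT) = 1.00000000
P = K * exp(-rT) * N(-d2) - S_0 * exp(-qT) * N(-d1)
N(-d1) = 0.46794175; N(-d2) = 0.61574400
P = 46.2100 * 0.98412732 * 0.61574400 - 43.6900 * 1.00000000 * 0.46794175 = 7.5575


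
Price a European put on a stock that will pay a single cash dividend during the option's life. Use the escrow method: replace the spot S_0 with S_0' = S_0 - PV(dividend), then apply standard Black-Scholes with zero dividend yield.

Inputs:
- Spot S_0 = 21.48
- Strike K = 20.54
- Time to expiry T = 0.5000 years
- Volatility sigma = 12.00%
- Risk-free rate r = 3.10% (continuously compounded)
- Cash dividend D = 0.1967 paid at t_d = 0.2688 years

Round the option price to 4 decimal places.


PV(D) = D * exp(-r * t_d) = 0.1967 * 0.99170182 = 0.19506775
S_0' = S_0 - PV(D) = 21.4800 - 0.19506775 = 21.28493225
d1 = (ln(S_0'/K) + (r + sigma^2/2)*T) / (sigma*sqrt(T)) = 0.64494281
d2 = d1 - sigma*sqrt(T) = 0.56008999
exp(-rT) = 0.98461951
N(-d1) = 0.25948212; N(-d2) = 0.28770903
P = K * exp(-rT) * N(-d2) - S_0' * N(-d1) = 20.5400 * 0.98461951 * 0.28770903 - 21.28493225 * 0.25948212 = 0.2956

Answer: Price = 0.2956


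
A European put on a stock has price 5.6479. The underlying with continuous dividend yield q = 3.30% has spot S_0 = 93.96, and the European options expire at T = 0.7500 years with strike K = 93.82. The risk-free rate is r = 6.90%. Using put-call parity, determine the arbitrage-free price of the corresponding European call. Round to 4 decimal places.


Answer: Call price = 8.2226

Derivation:
Put-call parity: C - P = S_0 * exp(-qT) - K * exp(-rT).
S_0 * exp(-qT) = 93.9600 * 0.97555377 = 91.66303223
K * exp(-rT) = 93.8200 * 0.94956623 = 89.08830358
C = P + S*exp(-qT) - K*exp(-rT)
C = 5.6479 + 91.66303223 - 89.08830358 = 8.2226


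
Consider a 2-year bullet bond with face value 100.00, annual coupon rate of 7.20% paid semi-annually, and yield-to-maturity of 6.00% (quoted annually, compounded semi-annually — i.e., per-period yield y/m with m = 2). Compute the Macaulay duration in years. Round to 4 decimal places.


Answer: Macaulay duration = 1.8994 years

Derivation:
Coupon per period c = face * coupon_rate / m = 3.600000
Periods per year m = 2; per-period yield y/m = 0.030000
Number of cashflows N = 4
Cashflows (t years, CF_t, discount factor 1/(1+y/m)^(m*t), PV):
  t = 0.5000: CF_t = 3.600000, DF = 0.970874, PV = 3.495146
  t = 1.0000: CF_t = 3.600000, DF = 0.942596, PV = 3.393345
  t = 1.5000: CF_t = 3.600000, DF = 0.915142, PV = 3.294510
  t = 2.0000: CF_t = 103.600000, DF = 0.888487, PV = 92.047258
Price P = sum_t PV_t = 102.230259
Macaulay numerator sum_t t * PV_t:
  t * PV_t at t = 0.5000: 1.747573
  t * PV_t at t = 1.0000: 3.393345
  t * PV_t at t = 1.5000: 4.941765
  t * PV_t at t = 2.0000: 184.094516
Macaulay duration D = (sum_t t * PV_t) / P = 194.177199 / 102.230259 = 1.899410


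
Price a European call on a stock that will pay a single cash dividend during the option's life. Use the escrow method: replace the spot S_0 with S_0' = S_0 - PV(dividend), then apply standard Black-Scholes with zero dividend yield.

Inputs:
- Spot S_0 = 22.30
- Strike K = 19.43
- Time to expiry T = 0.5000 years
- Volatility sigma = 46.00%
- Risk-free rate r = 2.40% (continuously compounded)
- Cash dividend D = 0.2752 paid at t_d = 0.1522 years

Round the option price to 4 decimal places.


Answer: Price = 4.3083

Derivation:
PV(D) = D * exp(-r * t_d) = 0.2752 * 0.99635386 = 0.27419658
S_0' = S_0 - PV(D) = 22.3000 - 0.27419658 = 22.02580342
d1 = (ln(S_0'/K) + (r + sigma^2/2)*T) / (sigma*sqrt(T)) = 0.58504289
d2 = d1 - sigma*sqrt(T) = 0.25977377
exp(-rT) = 0.98807171
N(d1) = 0.72074056; N(d2) = 0.60248086
C = S_0' * N(d1) - K * exp(-rT) * N(d2) = 22.02580342 * 0.72074056 - 19.4300 * 0.98807171 * 0.60248086 = 4.3083


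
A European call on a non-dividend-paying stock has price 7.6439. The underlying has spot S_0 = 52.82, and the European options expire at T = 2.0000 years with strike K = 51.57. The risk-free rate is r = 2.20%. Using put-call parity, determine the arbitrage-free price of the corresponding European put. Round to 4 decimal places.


Answer: Put price = 4.1740

Derivation:
Put-call parity: C - P = S_0 * exp(-qT) - K * exp(-rT).
S_0 * exp(-qT) = 52.8200 * 1.00000000 = 52.82000000
K * exp(-rT) = 51.5700 * 0.95695396 = 49.35011559
P = C - S*exp(-qT) + K*exp(-rT)
P = 7.6439 - 52.82000000 + 49.35011559 = 4.1740


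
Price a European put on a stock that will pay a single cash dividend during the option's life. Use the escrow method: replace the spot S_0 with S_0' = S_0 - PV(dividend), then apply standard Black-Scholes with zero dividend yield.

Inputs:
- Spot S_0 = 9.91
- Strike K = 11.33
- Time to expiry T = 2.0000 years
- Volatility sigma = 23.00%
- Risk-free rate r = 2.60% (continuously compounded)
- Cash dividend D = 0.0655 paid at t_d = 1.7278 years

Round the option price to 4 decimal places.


PV(D) = D * exp(-r * t_d) = 0.0655 * 0.95607129 = 0.06262267
S_0' = S_0 - PV(D) = 9.9100 - 0.06262267 = 9.84737733
d1 = (ln(S_0'/K) + (r + sigma^2/2)*T) / (sigma*sqrt(T)) = -0.10867591
d2 = d1 - sigma*sqrt(T) = -0.43394503
exp(-rT) = 0.94932887
N(-d1) = 0.54327022; N(-d2) = 0.66783582
P = K * exp(-rT) * N(-d2) - S_0' * N(-d1) = 11.3300 * 0.94932887 * 0.66783582 - 9.84737733 * 0.54327022 = 1.8334

Answer: Price = 1.8334


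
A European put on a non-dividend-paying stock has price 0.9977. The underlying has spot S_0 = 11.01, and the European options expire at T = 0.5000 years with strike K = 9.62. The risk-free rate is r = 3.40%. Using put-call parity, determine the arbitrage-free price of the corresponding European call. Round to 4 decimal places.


Answer: Call price = 2.5499

Derivation:
Put-call parity: C - P = S_0 * exp(-qT) - K * exp(-rT).
S_0 * exp(-qT) = 11.0100 * 1.00000000 = 11.01000000
K * exp(-rT) = 9.6200 * 0.98314368 = 9.45784225
C = P + S*exp(-qT) - K*exp(-rT)
C = 0.9977 + 11.01000000 - 9.45784225 = 2.5499


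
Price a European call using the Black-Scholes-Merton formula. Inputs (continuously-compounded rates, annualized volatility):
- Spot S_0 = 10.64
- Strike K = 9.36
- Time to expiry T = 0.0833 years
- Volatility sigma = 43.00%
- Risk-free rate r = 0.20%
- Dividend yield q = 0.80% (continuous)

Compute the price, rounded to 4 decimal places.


Answer: Price = 1.3720

Derivation:
d1 = (ln(S/K) + (r - q + 0.5*sigma^2) * T) / (sigma * sqrt(T)) = 1.09081790
d2 = d1 - sigma * sqrt(T) = 0.96671242
exp(-rT) = 0.99983341; exp(-qT) = 0.99933382
C = S_0 * exp(-qT) * N(d1) - K * exp(-rT) * N(d2)
N(d1) = 0.86232349; N(d2) = 0.83315609
C = 10.6400 * 0.99933382 * 0.86232349 - 9.3600 * 0.99983341 * 0.83315609 = 1.3720


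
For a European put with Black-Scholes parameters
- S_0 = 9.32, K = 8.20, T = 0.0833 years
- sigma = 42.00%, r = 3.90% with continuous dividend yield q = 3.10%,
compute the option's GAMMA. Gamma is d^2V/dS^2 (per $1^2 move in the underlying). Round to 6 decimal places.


d1 = 1.1222794421; d2 = 1.0010601367
phi(d1) = 0.2125253282; exp(-qT) = 0.9974210313; exp(-rT) = 0.9967565713
Gamma = exp(-qT) * phi(d1) / (S * sigma * sqrt(T)) = 0.9974210313 * 0.2125253282 / (9.3200 * 0.4200 * 0.2886173938) = 0.187630

Answer: Gamma = 0.187630


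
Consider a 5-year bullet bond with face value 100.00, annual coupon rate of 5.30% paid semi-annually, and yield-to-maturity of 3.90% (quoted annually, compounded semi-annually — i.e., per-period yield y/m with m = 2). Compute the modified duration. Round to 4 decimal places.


Coupon per period c = face * coupon_rate / m = 2.650000
Periods per year m = 2; per-period yield y/m = 0.019500
Number of cashflows N = 10
Cashflows (t years, CF_t, discount factor 1/(1+y/m)^(m*t), PV):
  t = 0.5000: CF_t = 2.650000, DF = 0.980873, PV = 2.599313
  t = 1.0000: CF_t = 2.650000, DF = 0.962112, PV = 2.549596
  t = 1.5000: CF_t = 2.650000, DF = 0.943709, PV = 2.500830
  t = 2.0000: CF_t = 2.650000, DF = 0.925659, PV = 2.452997
  t = 2.5000: CF_t = 2.650000, DF = 0.907954, PV = 2.406078
  t = 3.0000: CF_t = 2.650000, DF = 0.890588, PV = 2.360057
  t = 3.5000: CF_t = 2.650000, DF = 0.873553, PV = 2.314916
  t = 4.0000: CF_t = 2.650000, DF = 0.856845, PV = 2.270639
  t = 4.5000: CF_t = 2.650000, DF = 0.840456, PV = 2.227208
  t = 5.0000: CF_t = 102.650000, DF = 0.824380, PV = 84.622656
Price P = sum_t PV_t = 106.304291
First compute Macaulay numerator sum_t t * PV_t:
  t * PV_t at t = 0.5000: 1.299657
  t * PV_t at t = 1.0000: 2.549596
  t * PV_t at t = 1.5000: 3.751245
  t * PV_t at t = 2.0000: 4.905993
  t * PV_t at t = 2.5000: 6.015195
  t * PV_t at t = 3.0000: 7.080171
  t * PV_t at t = 3.5000: 8.102206
  t * PV_t at t = 4.0000: 9.082555
  t * PV_t at t = 4.5000: 10.022437
  t * PV_t at t = 5.0000: 423.113280
Macaulay duration D = 475.922336 / 106.304291 = 4.476981
Modified duration = D / (1 + y/m) = 4.476981 / (1 + 0.019500) = 4.391350

Answer: Modified duration = 4.3914


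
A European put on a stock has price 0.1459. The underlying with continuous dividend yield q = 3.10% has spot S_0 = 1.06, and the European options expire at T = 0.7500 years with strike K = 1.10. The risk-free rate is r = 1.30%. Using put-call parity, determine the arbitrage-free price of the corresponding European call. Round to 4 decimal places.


Answer: Call price = 0.0922

Derivation:
Put-call parity: C - P = S_0 * exp(-qT) - K * exp(-rT).
S_0 * exp(-qT) = 1.0600 * 0.97701820 = 1.03563929
K * exp(-rT) = 1.1000 * 0.99029738 = 1.08932711
C = P + S*exp(-qT) - K*exp(-rT)
C = 0.1459 + 1.03563929 - 1.08932711 = 0.0922


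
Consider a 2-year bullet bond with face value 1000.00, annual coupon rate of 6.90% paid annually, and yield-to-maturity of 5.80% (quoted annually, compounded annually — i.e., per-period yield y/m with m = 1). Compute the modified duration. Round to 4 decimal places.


Answer: Modified duration = 1.8299

Derivation:
Coupon per period c = face * coupon_rate / m = 69.000000
Periods per year m = 1; per-period yield y/m = 0.058000
Number of cashflows N = 2
Cashflows (t years, CF_t, discount factor 1/(1+y/m)^(m*t), PV):
  t = 1.0000: CF_t = 69.000000, DF = 0.945180, PV = 65.217391
  t = 2.0000: CF_t = 1069.000000, DF = 0.893364, PV = 955.006593
Price P = sum_t PV_t = 1020.223984
First compute Macaulay numerator sum_t t * PV_t:
  t * PV_t at t = 1.0000: 65.217391
  t * PV_t at t = 2.0000: 1910.013186
Macaulay duration D = 1975.230577 / 1020.223984 = 1.936075
Modified duration = D / (1 + y/m) = 1.936075 / (1 + 0.058000) = 1.829939


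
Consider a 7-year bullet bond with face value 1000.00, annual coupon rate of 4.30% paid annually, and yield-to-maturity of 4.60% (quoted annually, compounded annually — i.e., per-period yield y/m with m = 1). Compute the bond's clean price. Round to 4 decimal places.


Coupon per period c = face * coupon_rate / m = 43.000000
Periods per year m = 1; per-period yield y/m = 0.046000
Number of cashflows N = 7
Cashflows (t years, CF_t, discount factor 1/(1+y/m)^(m*t), PV):
  t = 1.0000: CF_t = 43.000000, DF = 0.956023, PV = 41.108987
  t = 2.0000: CF_t = 43.000000, DF = 0.913980, PV = 39.301134
  t = 3.0000: CF_t = 43.000000, DF = 0.873786, PV = 37.572786
  t = 4.0000: CF_t = 43.000000, DF = 0.835359, PV = 35.920446
  t = 5.0000: CF_t = 43.000000, DF = 0.798623, PV = 34.340770
  t = 6.0000: CF_t = 43.000000, DF = 0.763501, PV = 32.830564
  t = 7.0000: CF_t = 1043.000000, DF = 0.729925, PV = 761.311722
Price P = sum_t PV_t = 982.386410

Answer: Price = 982.3864


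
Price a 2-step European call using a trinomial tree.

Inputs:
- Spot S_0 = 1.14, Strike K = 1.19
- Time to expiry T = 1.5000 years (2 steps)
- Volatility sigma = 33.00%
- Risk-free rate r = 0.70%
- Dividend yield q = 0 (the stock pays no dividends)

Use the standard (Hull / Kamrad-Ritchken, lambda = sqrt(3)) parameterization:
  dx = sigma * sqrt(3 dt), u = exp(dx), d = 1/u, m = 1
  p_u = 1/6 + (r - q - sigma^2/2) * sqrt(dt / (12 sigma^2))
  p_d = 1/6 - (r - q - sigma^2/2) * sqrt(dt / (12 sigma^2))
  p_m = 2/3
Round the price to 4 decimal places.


Answer: Price = V(0,0) = 0.1491

Derivation:
dt = T/N = 0.750000; dx = sigma*sqrt(3*dt) = 0.495000
u = exp(dx) = 1.640498; d = 1/u = 0.609571
p_u = 0.130720, p_m = 0.666667, p_d = 0.202614
Discount per step: exp(-r*dt) = 0.994764
Stock lattice S(k, j) with j the centered position index:
  k=0: S(0,+0) = 1.1400
  k=1: S(1,-1) = 0.6949; S(1,+0) = 1.1400; S(1,+1) = 1.8702
  k=2: S(2,-2) = 0.4236; S(2,-1) = 0.6949; S(2,+0) = 1.1400; S(2,+1) = 1.8702; S(2,+2) = 3.0680
Terminal payoffs V(N, j) = max(S_T - K, 0):
  V(2,-2) = 0.000000; V(2,-1) = 0.000000; V(2,+0) = 0.000000; V(2,+1) = 0.680168; V(2,+2) = 1.878007
Backward induction: V(k, j) = exp(-r*dt) * [p_u * V(k+1, j+1) + p_m * V(k+1, j) + p_d * V(k+1, j-1)]
  V(1,-1) = exp(-r*dt) * [p_u*0.000000 + p_m*0.000000 + p_d*0.000000] = 0.000000
  V(1,+0) = exp(-r*dt) * [p_u*0.680168 + p_m*0.000000 + p_d*0.000000] = 0.088446
  V(1,+1) = exp(-r*dt) * [p_u*1.878007 + p_m*0.680168 + p_d*0.000000] = 0.695278
  V(0,+0) = exp(-r*dt) * [p_u*0.695278 + p_m*0.088446 + p_d*0.000000] = 0.149066
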